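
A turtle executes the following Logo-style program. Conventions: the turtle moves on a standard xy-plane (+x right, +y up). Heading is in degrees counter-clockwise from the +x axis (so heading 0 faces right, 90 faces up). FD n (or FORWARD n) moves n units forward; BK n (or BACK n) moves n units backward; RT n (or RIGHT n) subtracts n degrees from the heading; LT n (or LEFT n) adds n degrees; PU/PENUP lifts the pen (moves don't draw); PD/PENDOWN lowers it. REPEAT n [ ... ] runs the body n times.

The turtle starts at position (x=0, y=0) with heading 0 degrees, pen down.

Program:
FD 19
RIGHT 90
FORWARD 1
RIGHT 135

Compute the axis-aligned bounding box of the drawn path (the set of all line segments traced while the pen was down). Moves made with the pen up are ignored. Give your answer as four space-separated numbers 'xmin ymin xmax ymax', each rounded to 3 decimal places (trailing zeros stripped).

Answer: 0 -1 19 0

Derivation:
Executing turtle program step by step:
Start: pos=(0,0), heading=0, pen down
FD 19: (0,0) -> (19,0) [heading=0, draw]
RT 90: heading 0 -> 270
FD 1: (19,0) -> (19,-1) [heading=270, draw]
RT 135: heading 270 -> 135
Final: pos=(19,-1), heading=135, 2 segment(s) drawn

Segment endpoints: x in {0, 19}, y in {-1, 0}
xmin=0, ymin=-1, xmax=19, ymax=0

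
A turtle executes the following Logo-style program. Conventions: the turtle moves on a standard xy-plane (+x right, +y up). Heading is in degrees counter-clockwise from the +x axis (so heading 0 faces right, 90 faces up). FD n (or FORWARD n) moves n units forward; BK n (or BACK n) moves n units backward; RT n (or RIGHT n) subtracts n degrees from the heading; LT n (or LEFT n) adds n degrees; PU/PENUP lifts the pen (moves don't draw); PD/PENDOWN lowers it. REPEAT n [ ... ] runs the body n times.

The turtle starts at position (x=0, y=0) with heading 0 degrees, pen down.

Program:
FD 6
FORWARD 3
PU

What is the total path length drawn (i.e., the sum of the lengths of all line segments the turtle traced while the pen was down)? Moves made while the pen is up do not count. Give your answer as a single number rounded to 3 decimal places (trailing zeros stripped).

Answer: 9

Derivation:
Executing turtle program step by step:
Start: pos=(0,0), heading=0, pen down
FD 6: (0,0) -> (6,0) [heading=0, draw]
FD 3: (6,0) -> (9,0) [heading=0, draw]
PU: pen up
Final: pos=(9,0), heading=0, 2 segment(s) drawn

Segment lengths:
  seg 1: (0,0) -> (6,0), length = 6
  seg 2: (6,0) -> (9,0), length = 3
Total = 9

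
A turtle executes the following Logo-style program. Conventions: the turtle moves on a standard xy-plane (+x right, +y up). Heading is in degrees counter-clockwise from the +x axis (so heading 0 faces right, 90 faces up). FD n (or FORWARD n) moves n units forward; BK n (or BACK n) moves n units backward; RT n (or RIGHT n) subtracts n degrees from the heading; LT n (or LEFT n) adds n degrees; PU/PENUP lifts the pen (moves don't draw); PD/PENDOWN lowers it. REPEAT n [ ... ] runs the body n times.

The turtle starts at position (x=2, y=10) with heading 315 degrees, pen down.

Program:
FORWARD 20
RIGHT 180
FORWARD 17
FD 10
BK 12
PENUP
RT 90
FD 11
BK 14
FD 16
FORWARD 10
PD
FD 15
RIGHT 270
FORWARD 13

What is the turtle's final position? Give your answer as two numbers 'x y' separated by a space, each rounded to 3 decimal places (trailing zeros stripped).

Executing turtle program step by step:
Start: pos=(2,10), heading=315, pen down
FD 20: (2,10) -> (16.142,-4.142) [heading=315, draw]
RT 180: heading 315 -> 135
FD 17: (16.142,-4.142) -> (4.121,7.879) [heading=135, draw]
FD 10: (4.121,7.879) -> (-2.95,14.95) [heading=135, draw]
BK 12: (-2.95,14.95) -> (5.536,6.464) [heading=135, draw]
PU: pen up
RT 90: heading 135 -> 45
FD 11: (5.536,6.464) -> (13.314,14.243) [heading=45, move]
BK 14: (13.314,14.243) -> (3.414,4.343) [heading=45, move]
FD 16: (3.414,4.343) -> (14.728,15.657) [heading=45, move]
FD 10: (14.728,15.657) -> (21.799,22.728) [heading=45, move]
PD: pen down
FD 15: (21.799,22.728) -> (32.406,33.335) [heading=45, draw]
RT 270: heading 45 -> 135
FD 13: (32.406,33.335) -> (23.213,42.527) [heading=135, draw]
Final: pos=(23.213,42.527), heading=135, 6 segment(s) drawn

Answer: 23.213 42.527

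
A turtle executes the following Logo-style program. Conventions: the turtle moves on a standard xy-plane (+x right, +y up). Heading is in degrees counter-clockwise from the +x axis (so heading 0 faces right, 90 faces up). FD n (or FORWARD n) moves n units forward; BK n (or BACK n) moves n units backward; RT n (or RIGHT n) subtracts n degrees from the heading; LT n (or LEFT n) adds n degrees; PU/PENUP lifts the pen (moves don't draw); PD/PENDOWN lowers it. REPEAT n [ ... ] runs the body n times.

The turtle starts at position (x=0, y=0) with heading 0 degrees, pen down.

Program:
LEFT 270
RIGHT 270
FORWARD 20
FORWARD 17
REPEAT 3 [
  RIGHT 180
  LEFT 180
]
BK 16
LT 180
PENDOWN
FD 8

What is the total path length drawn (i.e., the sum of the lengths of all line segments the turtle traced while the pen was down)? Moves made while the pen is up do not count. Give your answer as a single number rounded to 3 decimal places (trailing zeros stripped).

Answer: 61

Derivation:
Executing turtle program step by step:
Start: pos=(0,0), heading=0, pen down
LT 270: heading 0 -> 270
RT 270: heading 270 -> 0
FD 20: (0,0) -> (20,0) [heading=0, draw]
FD 17: (20,0) -> (37,0) [heading=0, draw]
REPEAT 3 [
  -- iteration 1/3 --
  RT 180: heading 0 -> 180
  LT 180: heading 180 -> 0
  -- iteration 2/3 --
  RT 180: heading 0 -> 180
  LT 180: heading 180 -> 0
  -- iteration 3/3 --
  RT 180: heading 0 -> 180
  LT 180: heading 180 -> 0
]
BK 16: (37,0) -> (21,0) [heading=0, draw]
LT 180: heading 0 -> 180
PD: pen down
FD 8: (21,0) -> (13,0) [heading=180, draw]
Final: pos=(13,0), heading=180, 4 segment(s) drawn

Segment lengths:
  seg 1: (0,0) -> (20,0), length = 20
  seg 2: (20,0) -> (37,0), length = 17
  seg 3: (37,0) -> (21,0), length = 16
  seg 4: (21,0) -> (13,0), length = 8
Total = 61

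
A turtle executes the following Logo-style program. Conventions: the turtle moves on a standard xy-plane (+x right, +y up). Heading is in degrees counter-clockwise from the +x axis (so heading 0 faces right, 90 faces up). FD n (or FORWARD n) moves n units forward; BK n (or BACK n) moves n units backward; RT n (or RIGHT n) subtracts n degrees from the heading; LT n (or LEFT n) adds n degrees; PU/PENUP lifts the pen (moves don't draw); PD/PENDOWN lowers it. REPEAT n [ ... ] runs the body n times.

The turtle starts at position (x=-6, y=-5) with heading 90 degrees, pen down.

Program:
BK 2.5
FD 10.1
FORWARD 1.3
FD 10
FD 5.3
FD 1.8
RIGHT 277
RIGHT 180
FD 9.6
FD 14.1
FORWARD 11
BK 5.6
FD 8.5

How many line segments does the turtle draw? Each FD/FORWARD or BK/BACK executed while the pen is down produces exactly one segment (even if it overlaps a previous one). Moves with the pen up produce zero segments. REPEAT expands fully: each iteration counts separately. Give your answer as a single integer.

Executing turtle program step by step:
Start: pos=(-6,-5), heading=90, pen down
BK 2.5: (-6,-5) -> (-6,-7.5) [heading=90, draw]
FD 10.1: (-6,-7.5) -> (-6,2.6) [heading=90, draw]
FD 1.3: (-6,2.6) -> (-6,3.9) [heading=90, draw]
FD 10: (-6,3.9) -> (-6,13.9) [heading=90, draw]
FD 5.3: (-6,13.9) -> (-6,19.2) [heading=90, draw]
FD 1.8: (-6,19.2) -> (-6,21) [heading=90, draw]
RT 277: heading 90 -> 173
RT 180: heading 173 -> 353
FD 9.6: (-6,21) -> (3.528,19.83) [heading=353, draw]
FD 14.1: (3.528,19.83) -> (17.523,18.112) [heading=353, draw]
FD 11: (17.523,18.112) -> (28.441,16.771) [heading=353, draw]
BK 5.6: (28.441,16.771) -> (22.883,17.454) [heading=353, draw]
FD 8.5: (22.883,17.454) -> (31.32,16.418) [heading=353, draw]
Final: pos=(31.32,16.418), heading=353, 11 segment(s) drawn
Segments drawn: 11

Answer: 11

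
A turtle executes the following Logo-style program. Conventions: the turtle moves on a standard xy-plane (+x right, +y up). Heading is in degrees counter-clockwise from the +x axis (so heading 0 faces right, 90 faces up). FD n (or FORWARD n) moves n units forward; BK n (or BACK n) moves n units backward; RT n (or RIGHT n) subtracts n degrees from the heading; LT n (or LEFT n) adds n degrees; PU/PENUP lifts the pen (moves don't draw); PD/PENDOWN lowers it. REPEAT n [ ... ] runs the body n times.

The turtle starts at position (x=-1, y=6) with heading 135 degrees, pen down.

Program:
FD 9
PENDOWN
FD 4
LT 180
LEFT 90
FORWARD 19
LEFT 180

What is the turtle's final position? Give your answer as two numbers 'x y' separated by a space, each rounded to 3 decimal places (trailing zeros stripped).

Answer: 3.243 28.627

Derivation:
Executing turtle program step by step:
Start: pos=(-1,6), heading=135, pen down
FD 9: (-1,6) -> (-7.364,12.364) [heading=135, draw]
PD: pen down
FD 4: (-7.364,12.364) -> (-10.192,15.192) [heading=135, draw]
LT 180: heading 135 -> 315
LT 90: heading 315 -> 45
FD 19: (-10.192,15.192) -> (3.243,28.627) [heading=45, draw]
LT 180: heading 45 -> 225
Final: pos=(3.243,28.627), heading=225, 3 segment(s) drawn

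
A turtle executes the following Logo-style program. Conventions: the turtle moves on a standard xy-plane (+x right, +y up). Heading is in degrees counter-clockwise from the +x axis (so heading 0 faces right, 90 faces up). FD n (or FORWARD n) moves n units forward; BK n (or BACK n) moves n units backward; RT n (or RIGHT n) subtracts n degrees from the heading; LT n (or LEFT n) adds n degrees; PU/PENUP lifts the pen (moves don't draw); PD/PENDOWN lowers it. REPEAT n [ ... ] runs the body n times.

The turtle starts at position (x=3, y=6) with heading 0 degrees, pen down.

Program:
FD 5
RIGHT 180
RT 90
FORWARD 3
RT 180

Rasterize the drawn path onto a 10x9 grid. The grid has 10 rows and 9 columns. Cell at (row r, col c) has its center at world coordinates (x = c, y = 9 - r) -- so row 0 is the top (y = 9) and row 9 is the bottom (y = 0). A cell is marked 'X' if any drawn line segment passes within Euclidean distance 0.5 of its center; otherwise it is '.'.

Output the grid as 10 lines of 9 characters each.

Answer: ........X
........X
........X
...XXXXXX
.........
.........
.........
.........
.........
.........

Derivation:
Segment 0: (3,6) -> (8,6)
Segment 1: (8,6) -> (8,9)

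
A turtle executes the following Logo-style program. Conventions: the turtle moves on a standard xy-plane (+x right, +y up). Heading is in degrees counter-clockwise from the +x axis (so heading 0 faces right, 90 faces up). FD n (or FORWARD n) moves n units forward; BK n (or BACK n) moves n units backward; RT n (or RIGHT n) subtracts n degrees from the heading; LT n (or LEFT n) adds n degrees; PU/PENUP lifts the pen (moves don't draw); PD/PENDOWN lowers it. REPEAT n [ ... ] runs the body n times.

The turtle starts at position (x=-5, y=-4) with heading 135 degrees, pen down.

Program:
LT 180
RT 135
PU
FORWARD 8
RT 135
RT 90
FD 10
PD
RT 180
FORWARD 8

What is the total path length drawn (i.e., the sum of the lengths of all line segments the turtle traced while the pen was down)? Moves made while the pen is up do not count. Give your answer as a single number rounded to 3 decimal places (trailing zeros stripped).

Answer: 8

Derivation:
Executing turtle program step by step:
Start: pos=(-5,-4), heading=135, pen down
LT 180: heading 135 -> 315
RT 135: heading 315 -> 180
PU: pen up
FD 8: (-5,-4) -> (-13,-4) [heading=180, move]
RT 135: heading 180 -> 45
RT 90: heading 45 -> 315
FD 10: (-13,-4) -> (-5.929,-11.071) [heading=315, move]
PD: pen down
RT 180: heading 315 -> 135
FD 8: (-5.929,-11.071) -> (-11.586,-5.414) [heading=135, draw]
Final: pos=(-11.586,-5.414), heading=135, 1 segment(s) drawn

Segment lengths:
  seg 1: (-5.929,-11.071) -> (-11.586,-5.414), length = 8
Total = 8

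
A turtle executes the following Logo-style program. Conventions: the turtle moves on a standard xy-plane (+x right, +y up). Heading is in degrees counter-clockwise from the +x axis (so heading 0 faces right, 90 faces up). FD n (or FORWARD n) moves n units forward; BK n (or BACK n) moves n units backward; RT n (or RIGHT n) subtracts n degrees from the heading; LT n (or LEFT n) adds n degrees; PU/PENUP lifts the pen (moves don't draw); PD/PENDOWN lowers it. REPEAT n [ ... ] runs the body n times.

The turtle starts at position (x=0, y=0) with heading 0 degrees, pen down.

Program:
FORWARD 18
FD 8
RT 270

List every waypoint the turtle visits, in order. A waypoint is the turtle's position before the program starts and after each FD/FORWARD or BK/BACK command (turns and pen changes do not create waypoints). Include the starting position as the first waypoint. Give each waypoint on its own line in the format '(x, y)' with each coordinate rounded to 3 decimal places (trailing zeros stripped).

Executing turtle program step by step:
Start: pos=(0,0), heading=0, pen down
FD 18: (0,0) -> (18,0) [heading=0, draw]
FD 8: (18,0) -> (26,0) [heading=0, draw]
RT 270: heading 0 -> 90
Final: pos=(26,0), heading=90, 2 segment(s) drawn
Waypoints (3 total):
(0, 0)
(18, 0)
(26, 0)

Answer: (0, 0)
(18, 0)
(26, 0)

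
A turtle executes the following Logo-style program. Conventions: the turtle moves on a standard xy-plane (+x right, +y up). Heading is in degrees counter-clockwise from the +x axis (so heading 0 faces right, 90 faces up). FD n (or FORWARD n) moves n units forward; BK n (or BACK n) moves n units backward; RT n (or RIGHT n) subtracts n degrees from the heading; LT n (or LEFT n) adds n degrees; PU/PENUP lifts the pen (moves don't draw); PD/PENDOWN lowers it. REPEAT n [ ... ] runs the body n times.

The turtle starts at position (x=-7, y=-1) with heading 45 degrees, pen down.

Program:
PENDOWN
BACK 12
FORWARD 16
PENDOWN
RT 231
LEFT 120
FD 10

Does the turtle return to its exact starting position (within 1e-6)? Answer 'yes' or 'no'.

Executing turtle program step by step:
Start: pos=(-7,-1), heading=45, pen down
PD: pen down
BK 12: (-7,-1) -> (-15.485,-9.485) [heading=45, draw]
FD 16: (-15.485,-9.485) -> (-4.172,1.828) [heading=45, draw]
PD: pen down
RT 231: heading 45 -> 174
LT 120: heading 174 -> 294
FD 10: (-4.172,1.828) -> (-0.104,-7.307) [heading=294, draw]
Final: pos=(-0.104,-7.307), heading=294, 3 segment(s) drawn

Start position: (-7, -1)
Final position: (-0.104, -7.307)
Distance = 9.345; >= 1e-6 -> NOT closed

Answer: no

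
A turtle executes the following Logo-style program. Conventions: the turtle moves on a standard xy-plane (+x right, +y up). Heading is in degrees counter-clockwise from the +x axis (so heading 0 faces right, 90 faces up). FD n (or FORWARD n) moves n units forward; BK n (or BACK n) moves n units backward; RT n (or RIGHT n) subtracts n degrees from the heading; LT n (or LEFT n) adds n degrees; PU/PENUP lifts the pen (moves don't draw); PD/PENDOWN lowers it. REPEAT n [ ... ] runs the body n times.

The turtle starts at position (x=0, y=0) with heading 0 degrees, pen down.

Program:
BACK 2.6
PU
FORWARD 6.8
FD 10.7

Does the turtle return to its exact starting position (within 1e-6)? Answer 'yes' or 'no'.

Answer: no

Derivation:
Executing turtle program step by step:
Start: pos=(0,0), heading=0, pen down
BK 2.6: (0,0) -> (-2.6,0) [heading=0, draw]
PU: pen up
FD 6.8: (-2.6,0) -> (4.2,0) [heading=0, move]
FD 10.7: (4.2,0) -> (14.9,0) [heading=0, move]
Final: pos=(14.9,0), heading=0, 1 segment(s) drawn

Start position: (0, 0)
Final position: (14.9, 0)
Distance = 14.9; >= 1e-6 -> NOT closed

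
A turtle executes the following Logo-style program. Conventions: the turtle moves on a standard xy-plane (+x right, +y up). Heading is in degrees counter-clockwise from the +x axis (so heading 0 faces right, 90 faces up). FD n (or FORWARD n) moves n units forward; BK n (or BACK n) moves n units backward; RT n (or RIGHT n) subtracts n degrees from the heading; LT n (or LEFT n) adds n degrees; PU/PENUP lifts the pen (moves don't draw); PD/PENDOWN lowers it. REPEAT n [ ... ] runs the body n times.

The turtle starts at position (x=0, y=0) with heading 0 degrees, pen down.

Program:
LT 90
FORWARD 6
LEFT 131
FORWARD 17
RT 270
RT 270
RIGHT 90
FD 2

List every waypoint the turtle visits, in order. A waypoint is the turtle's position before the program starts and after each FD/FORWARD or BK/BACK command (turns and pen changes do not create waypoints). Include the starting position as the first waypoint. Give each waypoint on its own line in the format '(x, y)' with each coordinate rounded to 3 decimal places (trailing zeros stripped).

Executing turtle program step by step:
Start: pos=(0,0), heading=0, pen down
LT 90: heading 0 -> 90
FD 6: (0,0) -> (0,6) [heading=90, draw]
LT 131: heading 90 -> 221
FD 17: (0,6) -> (-12.83,-5.153) [heading=221, draw]
RT 270: heading 221 -> 311
RT 270: heading 311 -> 41
RT 90: heading 41 -> 311
FD 2: (-12.83,-5.153) -> (-11.518,-6.662) [heading=311, draw]
Final: pos=(-11.518,-6.662), heading=311, 3 segment(s) drawn
Waypoints (4 total):
(0, 0)
(0, 6)
(-12.83, -5.153)
(-11.518, -6.662)

Answer: (0, 0)
(0, 6)
(-12.83, -5.153)
(-11.518, -6.662)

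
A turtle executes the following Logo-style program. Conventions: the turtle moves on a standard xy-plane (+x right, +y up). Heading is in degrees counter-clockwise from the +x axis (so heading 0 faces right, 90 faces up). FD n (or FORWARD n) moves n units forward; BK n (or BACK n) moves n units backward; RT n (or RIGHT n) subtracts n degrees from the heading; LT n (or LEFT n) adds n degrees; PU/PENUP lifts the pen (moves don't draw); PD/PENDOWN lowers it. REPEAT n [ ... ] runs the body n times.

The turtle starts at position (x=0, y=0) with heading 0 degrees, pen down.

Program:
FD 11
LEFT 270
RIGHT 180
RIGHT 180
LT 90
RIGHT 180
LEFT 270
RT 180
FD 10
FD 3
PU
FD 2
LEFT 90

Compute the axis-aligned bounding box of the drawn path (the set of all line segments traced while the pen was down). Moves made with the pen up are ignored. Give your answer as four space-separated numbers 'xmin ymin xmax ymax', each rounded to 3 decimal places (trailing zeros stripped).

Executing turtle program step by step:
Start: pos=(0,0), heading=0, pen down
FD 11: (0,0) -> (11,0) [heading=0, draw]
LT 270: heading 0 -> 270
RT 180: heading 270 -> 90
RT 180: heading 90 -> 270
LT 90: heading 270 -> 0
RT 180: heading 0 -> 180
LT 270: heading 180 -> 90
RT 180: heading 90 -> 270
FD 10: (11,0) -> (11,-10) [heading=270, draw]
FD 3: (11,-10) -> (11,-13) [heading=270, draw]
PU: pen up
FD 2: (11,-13) -> (11,-15) [heading=270, move]
LT 90: heading 270 -> 0
Final: pos=(11,-15), heading=0, 3 segment(s) drawn

Segment endpoints: x in {0, 11}, y in {-13, -10, 0}
xmin=0, ymin=-13, xmax=11, ymax=0

Answer: 0 -13 11 0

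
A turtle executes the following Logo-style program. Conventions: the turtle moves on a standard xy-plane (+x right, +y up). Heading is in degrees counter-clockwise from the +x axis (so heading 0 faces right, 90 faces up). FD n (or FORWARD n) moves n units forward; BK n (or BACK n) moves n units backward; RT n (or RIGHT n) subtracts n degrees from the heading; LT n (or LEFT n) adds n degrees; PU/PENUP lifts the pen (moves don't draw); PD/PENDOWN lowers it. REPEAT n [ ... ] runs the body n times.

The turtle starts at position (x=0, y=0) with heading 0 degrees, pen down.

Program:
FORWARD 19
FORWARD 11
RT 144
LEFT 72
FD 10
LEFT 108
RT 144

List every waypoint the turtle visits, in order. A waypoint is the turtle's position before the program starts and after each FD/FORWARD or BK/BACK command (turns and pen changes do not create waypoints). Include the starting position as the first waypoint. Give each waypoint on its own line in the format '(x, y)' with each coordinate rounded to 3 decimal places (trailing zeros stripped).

Answer: (0, 0)
(19, 0)
(30, 0)
(33.09, -9.511)

Derivation:
Executing turtle program step by step:
Start: pos=(0,0), heading=0, pen down
FD 19: (0,0) -> (19,0) [heading=0, draw]
FD 11: (19,0) -> (30,0) [heading=0, draw]
RT 144: heading 0 -> 216
LT 72: heading 216 -> 288
FD 10: (30,0) -> (33.09,-9.511) [heading=288, draw]
LT 108: heading 288 -> 36
RT 144: heading 36 -> 252
Final: pos=(33.09,-9.511), heading=252, 3 segment(s) drawn
Waypoints (4 total):
(0, 0)
(19, 0)
(30, 0)
(33.09, -9.511)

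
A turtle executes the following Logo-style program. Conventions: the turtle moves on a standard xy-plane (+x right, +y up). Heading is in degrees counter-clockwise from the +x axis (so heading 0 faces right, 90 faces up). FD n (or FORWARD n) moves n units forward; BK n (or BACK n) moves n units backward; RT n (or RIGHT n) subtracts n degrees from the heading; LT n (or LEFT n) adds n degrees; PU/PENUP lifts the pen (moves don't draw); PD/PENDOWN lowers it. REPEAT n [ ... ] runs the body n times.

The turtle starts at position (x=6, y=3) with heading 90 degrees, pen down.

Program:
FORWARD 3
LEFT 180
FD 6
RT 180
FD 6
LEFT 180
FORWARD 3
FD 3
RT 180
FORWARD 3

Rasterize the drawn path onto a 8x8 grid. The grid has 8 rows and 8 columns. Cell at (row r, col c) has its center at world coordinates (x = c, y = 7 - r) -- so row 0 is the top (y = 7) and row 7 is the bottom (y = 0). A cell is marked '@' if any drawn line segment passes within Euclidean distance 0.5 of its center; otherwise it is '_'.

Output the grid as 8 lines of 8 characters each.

Answer: ________
______@_
______@_
______@_
______@_
______@_
______@_
______@_

Derivation:
Segment 0: (6,3) -> (6,6)
Segment 1: (6,6) -> (6,0)
Segment 2: (6,0) -> (6,6)
Segment 3: (6,6) -> (6,3)
Segment 4: (6,3) -> (6,0)
Segment 5: (6,0) -> (6,3)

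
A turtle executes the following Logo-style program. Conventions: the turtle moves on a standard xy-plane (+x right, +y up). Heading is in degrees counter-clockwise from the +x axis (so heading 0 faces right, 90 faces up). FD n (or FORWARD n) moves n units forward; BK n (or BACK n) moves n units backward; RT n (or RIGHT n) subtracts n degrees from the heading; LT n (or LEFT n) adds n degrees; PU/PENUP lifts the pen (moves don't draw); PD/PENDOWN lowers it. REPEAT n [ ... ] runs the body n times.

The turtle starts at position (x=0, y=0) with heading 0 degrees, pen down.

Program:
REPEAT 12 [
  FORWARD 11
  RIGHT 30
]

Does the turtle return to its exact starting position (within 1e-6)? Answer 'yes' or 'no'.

Executing turtle program step by step:
Start: pos=(0,0), heading=0, pen down
REPEAT 12 [
  -- iteration 1/12 --
  FD 11: (0,0) -> (11,0) [heading=0, draw]
  RT 30: heading 0 -> 330
  -- iteration 2/12 --
  FD 11: (11,0) -> (20.526,-5.5) [heading=330, draw]
  RT 30: heading 330 -> 300
  -- iteration 3/12 --
  FD 11: (20.526,-5.5) -> (26.026,-15.026) [heading=300, draw]
  RT 30: heading 300 -> 270
  -- iteration 4/12 --
  FD 11: (26.026,-15.026) -> (26.026,-26.026) [heading=270, draw]
  RT 30: heading 270 -> 240
  -- iteration 5/12 --
  FD 11: (26.026,-26.026) -> (20.526,-35.553) [heading=240, draw]
  RT 30: heading 240 -> 210
  -- iteration 6/12 --
  FD 11: (20.526,-35.553) -> (11,-41.053) [heading=210, draw]
  RT 30: heading 210 -> 180
  -- iteration 7/12 --
  FD 11: (11,-41.053) -> (0,-41.053) [heading=180, draw]
  RT 30: heading 180 -> 150
  -- iteration 8/12 --
  FD 11: (0,-41.053) -> (-9.526,-35.553) [heading=150, draw]
  RT 30: heading 150 -> 120
  -- iteration 9/12 --
  FD 11: (-9.526,-35.553) -> (-15.026,-26.026) [heading=120, draw]
  RT 30: heading 120 -> 90
  -- iteration 10/12 --
  FD 11: (-15.026,-26.026) -> (-15.026,-15.026) [heading=90, draw]
  RT 30: heading 90 -> 60
  -- iteration 11/12 --
  FD 11: (-15.026,-15.026) -> (-9.526,-5.5) [heading=60, draw]
  RT 30: heading 60 -> 30
  -- iteration 12/12 --
  FD 11: (-9.526,-5.5) -> (0,0) [heading=30, draw]
  RT 30: heading 30 -> 0
]
Final: pos=(0,0), heading=0, 12 segment(s) drawn

Start position: (0, 0)
Final position: (0, 0)
Distance = 0; < 1e-6 -> CLOSED

Answer: yes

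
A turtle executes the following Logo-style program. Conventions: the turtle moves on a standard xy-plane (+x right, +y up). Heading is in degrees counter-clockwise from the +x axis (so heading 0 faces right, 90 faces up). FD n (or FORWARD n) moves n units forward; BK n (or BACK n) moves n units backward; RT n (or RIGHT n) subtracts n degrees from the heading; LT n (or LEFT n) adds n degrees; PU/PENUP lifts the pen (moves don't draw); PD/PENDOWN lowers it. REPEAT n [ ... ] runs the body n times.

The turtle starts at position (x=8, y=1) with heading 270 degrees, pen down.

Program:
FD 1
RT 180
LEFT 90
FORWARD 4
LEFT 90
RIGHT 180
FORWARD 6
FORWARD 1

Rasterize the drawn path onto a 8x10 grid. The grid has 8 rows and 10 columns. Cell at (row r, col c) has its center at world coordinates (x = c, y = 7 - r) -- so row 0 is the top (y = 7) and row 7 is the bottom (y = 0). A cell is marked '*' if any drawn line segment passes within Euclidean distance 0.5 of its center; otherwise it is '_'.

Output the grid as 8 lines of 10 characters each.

Segment 0: (8,1) -> (8,0)
Segment 1: (8,0) -> (4,0)
Segment 2: (4,0) -> (4,6)
Segment 3: (4,6) -> (4,7)

Answer: ____*_____
____*_____
____*_____
____*_____
____*_____
____*_____
____*___*_
____*****_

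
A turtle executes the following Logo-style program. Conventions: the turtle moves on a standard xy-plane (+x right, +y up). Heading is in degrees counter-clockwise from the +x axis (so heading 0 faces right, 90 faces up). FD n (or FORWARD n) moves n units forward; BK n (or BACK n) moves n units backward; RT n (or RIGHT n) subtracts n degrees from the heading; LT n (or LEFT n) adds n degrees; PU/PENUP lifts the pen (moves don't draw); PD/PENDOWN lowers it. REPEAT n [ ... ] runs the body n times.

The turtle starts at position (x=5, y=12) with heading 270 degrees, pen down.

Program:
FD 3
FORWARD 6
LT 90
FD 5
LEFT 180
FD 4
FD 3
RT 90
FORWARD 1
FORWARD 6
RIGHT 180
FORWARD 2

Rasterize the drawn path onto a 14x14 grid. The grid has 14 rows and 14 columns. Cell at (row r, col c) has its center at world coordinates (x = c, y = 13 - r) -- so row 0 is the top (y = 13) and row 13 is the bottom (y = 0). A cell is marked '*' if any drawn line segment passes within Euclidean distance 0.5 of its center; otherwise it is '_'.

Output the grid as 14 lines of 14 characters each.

Segment 0: (5,12) -> (5,9)
Segment 1: (5,9) -> (5,3)
Segment 2: (5,3) -> (10,3)
Segment 3: (10,3) -> (6,3)
Segment 4: (6,3) -> (3,3)
Segment 5: (3,3) -> (3,4)
Segment 6: (3,4) -> (3,10)
Segment 7: (3,10) -> (3,8)

Answer: ______________
_____*________
_____*________
___*_*________
___*_*________
___*_*________
___*_*________
___*_*________
___*_*________
___*_*________
___********___
______________
______________
______________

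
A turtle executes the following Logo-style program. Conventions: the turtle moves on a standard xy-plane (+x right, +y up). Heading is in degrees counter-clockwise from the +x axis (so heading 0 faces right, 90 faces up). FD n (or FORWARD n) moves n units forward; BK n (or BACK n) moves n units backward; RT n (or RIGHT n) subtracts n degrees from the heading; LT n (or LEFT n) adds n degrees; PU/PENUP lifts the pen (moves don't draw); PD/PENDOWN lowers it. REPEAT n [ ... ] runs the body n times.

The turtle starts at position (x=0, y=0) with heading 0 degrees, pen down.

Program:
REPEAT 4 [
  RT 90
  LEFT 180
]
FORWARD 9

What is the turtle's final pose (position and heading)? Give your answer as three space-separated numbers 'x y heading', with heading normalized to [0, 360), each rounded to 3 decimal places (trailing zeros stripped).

Executing turtle program step by step:
Start: pos=(0,0), heading=0, pen down
REPEAT 4 [
  -- iteration 1/4 --
  RT 90: heading 0 -> 270
  LT 180: heading 270 -> 90
  -- iteration 2/4 --
  RT 90: heading 90 -> 0
  LT 180: heading 0 -> 180
  -- iteration 3/4 --
  RT 90: heading 180 -> 90
  LT 180: heading 90 -> 270
  -- iteration 4/4 --
  RT 90: heading 270 -> 180
  LT 180: heading 180 -> 0
]
FD 9: (0,0) -> (9,0) [heading=0, draw]
Final: pos=(9,0), heading=0, 1 segment(s) drawn

Answer: 9 0 0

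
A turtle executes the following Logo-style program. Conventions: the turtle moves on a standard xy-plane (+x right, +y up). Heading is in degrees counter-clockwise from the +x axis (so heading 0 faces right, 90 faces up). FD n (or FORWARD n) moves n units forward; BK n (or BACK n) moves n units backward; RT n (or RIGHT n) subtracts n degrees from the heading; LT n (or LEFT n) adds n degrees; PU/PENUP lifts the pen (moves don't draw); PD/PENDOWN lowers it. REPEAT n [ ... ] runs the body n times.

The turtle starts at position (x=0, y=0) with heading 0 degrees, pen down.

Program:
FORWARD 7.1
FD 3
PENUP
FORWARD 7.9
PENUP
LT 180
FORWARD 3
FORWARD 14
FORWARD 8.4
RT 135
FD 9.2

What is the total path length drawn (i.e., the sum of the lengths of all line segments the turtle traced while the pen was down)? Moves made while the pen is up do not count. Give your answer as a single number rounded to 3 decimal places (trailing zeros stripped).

Answer: 10.1

Derivation:
Executing turtle program step by step:
Start: pos=(0,0), heading=0, pen down
FD 7.1: (0,0) -> (7.1,0) [heading=0, draw]
FD 3: (7.1,0) -> (10.1,0) [heading=0, draw]
PU: pen up
FD 7.9: (10.1,0) -> (18,0) [heading=0, move]
PU: pen up
LT 180: heading 0 -> 180
FD 3: (18,0) -> (15,0) [heading=180, move]
FD 14: (15,0) -> (1,0) [heading=180, move]
FD 8.4: (1,0) -> (-7.4,0) [heading=180, move]
RT 135: heading 180 -> 45
FD 9.2: (-7.4,0) -> (-0.895,6.505) [heading=45, move]
Final: pos=(-0.895,6.505), heading=45, 2 segment(s) drawn

Segment lengths:
  seg 1: (0,0) -> (7.1,0), length = 7.1
  seg 2: (7.1,0) -> (10.1,0), length = 3
Total = 10.1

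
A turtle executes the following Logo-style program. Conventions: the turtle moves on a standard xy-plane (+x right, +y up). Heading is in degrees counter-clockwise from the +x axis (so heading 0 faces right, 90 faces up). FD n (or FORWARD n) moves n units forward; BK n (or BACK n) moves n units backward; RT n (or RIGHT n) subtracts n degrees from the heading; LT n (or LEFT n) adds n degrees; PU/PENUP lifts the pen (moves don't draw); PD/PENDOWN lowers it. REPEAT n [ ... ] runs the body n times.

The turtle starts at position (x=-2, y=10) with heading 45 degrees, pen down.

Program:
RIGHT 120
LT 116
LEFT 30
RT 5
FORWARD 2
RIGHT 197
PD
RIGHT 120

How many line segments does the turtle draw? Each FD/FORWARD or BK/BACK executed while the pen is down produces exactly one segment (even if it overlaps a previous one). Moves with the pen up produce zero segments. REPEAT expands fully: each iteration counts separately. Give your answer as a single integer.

Answer: 1

Derivation:
Executing turtle program step by step:
Start: pos=(-2,10), heading=45, pen down
RT 120: heading 45 -> 285
LT 116: heading 285 -> 41
LT 30: heading 41 -> 71
RT 5: heading 71 -> 66
FD 2: (-2,10) -> (-1.187,11.827) [heading=66, draw]
RT 197: heading 66 -> 229
PD: pen down
RT 120: heading 229 -> 109
Final: pos=(-1.187,11.827), heading=109, 1 segment(s) drawn
Segments drawn: 1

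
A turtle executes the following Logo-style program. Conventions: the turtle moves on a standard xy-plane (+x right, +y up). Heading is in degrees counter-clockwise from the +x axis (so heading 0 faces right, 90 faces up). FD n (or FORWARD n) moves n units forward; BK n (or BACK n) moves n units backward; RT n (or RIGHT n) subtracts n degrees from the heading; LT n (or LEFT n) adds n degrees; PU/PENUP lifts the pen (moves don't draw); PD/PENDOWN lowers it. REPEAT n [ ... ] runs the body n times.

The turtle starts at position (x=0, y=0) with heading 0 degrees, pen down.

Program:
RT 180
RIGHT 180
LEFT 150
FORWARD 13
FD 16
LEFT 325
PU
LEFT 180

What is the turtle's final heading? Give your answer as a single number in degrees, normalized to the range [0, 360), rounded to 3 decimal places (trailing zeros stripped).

Answer: 295

Derivation:
Executing turtle program step by step:
Start: pos=(0,0), heading=0, pen down
RT 180: heading 0 -> 180
RT 180: heading 180 -> 0
LT 150: heading 0 -> 150
FD 13: (0,0) -> (-11.258,6.5) [heading=150, draw]
FD 16: (-11.258,6.5) -> (-25.115,14.5) [heading=150, draw]
LT 325: heading 150 -> 115
PU: pen up
LT 180: heading 115 -> 295
Final: pos=(-25.115,14.5), heading=295, 2 segment(s) drawn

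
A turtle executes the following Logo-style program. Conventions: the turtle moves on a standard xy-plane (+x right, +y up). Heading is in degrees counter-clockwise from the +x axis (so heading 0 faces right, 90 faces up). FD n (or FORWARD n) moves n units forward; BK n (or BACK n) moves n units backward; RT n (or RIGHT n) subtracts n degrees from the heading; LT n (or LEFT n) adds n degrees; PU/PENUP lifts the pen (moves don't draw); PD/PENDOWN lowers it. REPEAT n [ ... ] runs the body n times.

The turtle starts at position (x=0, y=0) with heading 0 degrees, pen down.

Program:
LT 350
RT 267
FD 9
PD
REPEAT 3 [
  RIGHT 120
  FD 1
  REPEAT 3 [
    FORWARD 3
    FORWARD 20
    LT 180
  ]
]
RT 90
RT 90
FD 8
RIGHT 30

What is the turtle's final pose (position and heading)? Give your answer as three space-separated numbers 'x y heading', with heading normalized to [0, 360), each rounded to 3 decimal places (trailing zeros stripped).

Executing turtle program step by step:
Start: pos=(0,0), heading=0, pen down
LT 350: heading 0 -> 350
RT 267: heading 350 -> 83
FD 9: (0,0) -> (1.097,8.933) [heading=83, draw]
PD: pen down
REPEAT 3 [
  -- iteration 1/3 --
  RT 120: heading 83 -> 323
  FD 1: (1.097,8.933) -> (1.895,8.331) [heading=323, draw]
  REPEAT 3 [
    -- iteration 1/3 --
    FD 3: (1.895,8.331) -> (4.291,6.526) [heading=323, draw]
    FD 20: (4.291,6.526) -> (20.264,-5.511) [heading=323, draw]
    LT 180: heading 323 -> 143
    -- iteration 2/3 --
    FD 3: (20.264,-5.511) -> (17.868,-3.705) [heading=143, draw]
    FD 20: (17.868,-3.705) -> (1.895,8.331) [heading=143, draw]
    LT 180: heading 143 -> 323
    -- iteration 3/3 --
    FD 3: (1.895,8.331) -> (4.291,6.526) [heading=323, draw]
    FD 20: (4.291,6.526) -> (20.264,-5.511) [heading=323, draw]
    LT 180: heading 323 -> 143
  ]
  -- iteration 2/3 --
  RT 120: heading 143 -> 23
  FD 1: (20.264,-5.511) -> (21.185,-5.12) [heading=23, draw]
  REPEAT 3 [
    -- iteration 1/3 --
    FD 3: (21.185,-5.12) -> (23.946,-3.948) [heading=23, draw]
    FD 20: (23.946,-3.948) -> (42.356,3.867) [heading=23, draw]
    LT 180: heading 23 -> 203
    -- iteration 2/3 --
    FD 3: (42.356,3.867) -> (39.595,2.695) [heading=203, draw]
    FD 20: (39.595,2.695) -> (21.185,-5.12) [heading=203, draw]
    LT 180: heading 203 -> 23
    -- iteration 3/3 --
    FD 3: (21.185,-5.12) -> (23.946,-3.948) [heading=23, draw]
    FD 20: (23.946,-3.948) -> (42.356,3.867) [heading=23, draw]
    LT 180: heading 23 -> 203
  ]
  -- iteration 3/3 --
  RT 120: heading 203 -> 83
  FD 1: (42.356,3.867) -> (42.478,4.859) [heading=83, draw]
  REPEAT 3 [
    -- iteration 1/3 --
    FD 3: (42.478,4.859) -> (42.844,7.837) [heading=83, draw]
    FD 20: (42.844,7.837) -> (45.281,27.688) [heading=83, draw]
    LT 180: heading 83 -> 263
    -- iteration 2/3 --
    FD 3: (45.281,27.688) -> (44.915,24.71) [heading=263, draw]
    FD 20: (44.915,24.71) -> (42.478,4.859) [heading=263, draw]
    LT 180: heading 263 -> 83
    -- iteration 3/3 --
    FD 3: (42.478,4.859) -> (42.844,7.837) [heading=83, draw]
    FD 20: (42.844,7.837) -> (45.281,27.688) [heading=83, draw]
    LT 180: heading 83 -> 263
  ]
]
RT 90: heading 263 -> 173
RT 90: heading 173 -> 83
FD 8: (45.281,27.688) -> (46.256,35.628) [heading=83, draw]
RT 30: heading 83 -> 53
Final: pos=(46.256,35.628), heading=53, 23 segment(s) drawn

Answer: 46.256 35.628 53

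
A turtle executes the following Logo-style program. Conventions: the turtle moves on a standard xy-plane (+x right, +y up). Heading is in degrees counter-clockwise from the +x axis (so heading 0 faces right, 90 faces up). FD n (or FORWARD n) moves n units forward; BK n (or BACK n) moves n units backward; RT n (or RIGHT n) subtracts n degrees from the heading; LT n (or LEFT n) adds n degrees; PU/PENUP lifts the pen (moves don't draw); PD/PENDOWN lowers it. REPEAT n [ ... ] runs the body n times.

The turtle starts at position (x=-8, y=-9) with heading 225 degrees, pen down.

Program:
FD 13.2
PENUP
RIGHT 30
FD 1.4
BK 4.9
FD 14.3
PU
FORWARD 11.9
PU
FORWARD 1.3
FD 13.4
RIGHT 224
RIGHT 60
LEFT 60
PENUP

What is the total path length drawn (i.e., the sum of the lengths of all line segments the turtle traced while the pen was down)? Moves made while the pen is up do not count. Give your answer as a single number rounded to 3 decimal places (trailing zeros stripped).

Answer: 13.2

Derivation:
Executing turtle program step by step:
Start: pos=(-8,-9), heading=225, pen down
FD 13.2: (-8,-9) -> (-17.334,-18.334) [heading=225, draw]
PU: pen up
RT 30: heading 225 -> 195
FD 1.4: (-17.334,-18.334) -> (-18.686,-18.696) [heading=195, move]
BK 4.9: (-18.686,-18.696) -> (-13.953,-17.428) [heading=195, move]
FD 14.3: (-13.953,-17.428) -> (-27.766,-21.129) [heading=195, move]
PU: pen up
FD 11.9: (-27.766,-21.129) -> (-39.26,-24.209) [heading=195, move]
PU: pen up
FD 1.3: (-39.26,-24.209) -> (-40.516,-24.545) [heading=195, move]
FD 13.4: (-40.516,-24.545) -> (-53.459,-28.014) [heading=195, move]
RT 224: heading 195 -> 331
RT 60: heading 331 -> 271
LT 60: heading 271 -> 331
PU: pen up
Final: pos=(-53.459,-28.014), heading=331, 1 segment(s) drawn

Segment lengths:
  seg 1: (-8,-9) -> (-17.334,-18.334), length = 13.2
Total = 13.2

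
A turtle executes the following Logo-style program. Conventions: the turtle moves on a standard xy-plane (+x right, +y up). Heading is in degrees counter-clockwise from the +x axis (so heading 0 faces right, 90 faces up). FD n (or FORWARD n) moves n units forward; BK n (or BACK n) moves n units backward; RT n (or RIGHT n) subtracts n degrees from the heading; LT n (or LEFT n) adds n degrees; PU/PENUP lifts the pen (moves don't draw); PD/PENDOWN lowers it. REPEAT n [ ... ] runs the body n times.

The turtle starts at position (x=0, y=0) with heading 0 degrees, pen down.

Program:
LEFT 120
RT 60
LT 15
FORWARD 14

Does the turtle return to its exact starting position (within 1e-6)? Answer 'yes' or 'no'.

Executing turtle program step by step:
Start: pos=(0,0), heading=0, pen down
LT 120: heading 0 -> 120
RT 60: heading 120 -> 60
LT 15: heading 60 -> 75
FD 14: (0,0) -> (3.623,13.523) [heading=75, draw]
Final: pos=(3.623,13.523), heading=75, 1 segment(s) drawn

Start position: (0, 0)
Final position: (3.623, 13.523)
Distance = 14; >= 1e-6 -> NOT closed

Answer: no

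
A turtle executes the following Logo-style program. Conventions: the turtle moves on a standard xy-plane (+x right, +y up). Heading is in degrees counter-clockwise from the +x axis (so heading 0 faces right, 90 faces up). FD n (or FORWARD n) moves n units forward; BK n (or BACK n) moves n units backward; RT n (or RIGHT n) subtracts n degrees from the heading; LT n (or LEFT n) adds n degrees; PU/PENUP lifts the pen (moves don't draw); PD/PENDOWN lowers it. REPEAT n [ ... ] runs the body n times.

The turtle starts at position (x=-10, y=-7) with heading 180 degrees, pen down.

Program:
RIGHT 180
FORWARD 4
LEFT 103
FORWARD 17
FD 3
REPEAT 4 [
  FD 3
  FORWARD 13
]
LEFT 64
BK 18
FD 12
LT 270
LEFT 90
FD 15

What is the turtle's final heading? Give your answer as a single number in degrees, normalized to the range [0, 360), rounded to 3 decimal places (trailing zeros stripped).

Executing turtle program step by step:
Start: pos=(-10,-7), heading=180, pen down
RT 180: heading 180 -> 0
FD 4: (-10,-7) -> (-6,-7) [heading=0, draw]
LT 103: heading 0 -> 103
FD 17: (-6,-7) -> (-9.824,9.564) [heading=103, draw]
FD 3: (-9.824,9.564) -> (-10.499,12.487) [heading=103, draw]
REPEAT 4 [
  -- iteration 1/4 --
  FD 3: (-10.499,12.487) -> (-11.174,15.411) [heading=103, draw]
  FD 13: (-11.174,15.411) -> (-14.098,28.077) [heading=103, draw]
  -- iteration 2/4 --
  FD 3: (-14.098,28.077) -> (-14.773,31) [heading=103, draw]
  FD 13: (-14.773,31) -> (-17.697,43.667) [heading=103, draw]
  -- iteration 3/4 --
  FD 3: (-17.697,43.667) -> (-18.372,46.59) [heading=103, draw]
  FD 13: (-18.372,46.59) -> (-21.297,59.257) [heading=103, draw]
  -- iteration 4/4 --
  FD 3: (-21.297,59.257) -> (-21.972,62.18) [heading=103, draw]
  FD 13: (-21.972,62.18) -> (-24.896,74.847) [heading=103, draw]
]
LT 64: heading 103 -> 167
BK 18: (-24.896,74.847) -> (-7.357,70.798) [heading=167, draw]
FD 12: (-7.357,70.798) -> (-19.05,73.497) [heading=167, draw]
LT 270: heading 167 -> 77
LT 90: heading 77 -> 167
FD 15: (-19.05,73.497) -> (-33.665,76.872) [heading=167, draw]
Final: pos=(-33.665,76.872), heading=167, 14 segment(s) drawn

Answer: 167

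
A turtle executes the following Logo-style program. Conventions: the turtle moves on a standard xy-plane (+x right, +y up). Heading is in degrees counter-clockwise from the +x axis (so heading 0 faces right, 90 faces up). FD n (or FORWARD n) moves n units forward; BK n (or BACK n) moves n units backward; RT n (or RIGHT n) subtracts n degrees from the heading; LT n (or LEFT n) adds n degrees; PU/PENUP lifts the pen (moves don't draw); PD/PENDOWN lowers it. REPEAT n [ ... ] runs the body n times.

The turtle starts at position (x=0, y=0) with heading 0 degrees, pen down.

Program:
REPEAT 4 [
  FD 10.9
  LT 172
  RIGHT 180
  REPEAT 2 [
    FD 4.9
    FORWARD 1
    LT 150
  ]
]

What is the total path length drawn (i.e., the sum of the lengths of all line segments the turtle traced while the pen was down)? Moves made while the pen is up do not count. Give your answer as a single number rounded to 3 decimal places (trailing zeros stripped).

Answer: 90.8

Derivation:
Executing turtle program step by step:
Start: pos=(0,0), heading=0, pen down
REPEAT 4 [
  -- iteration 1/4 --
  FD 10.9: (0,0) -> (10.9,0) [heading=0, draw]
  LT 172: heading 0 -> 172
  RT 180: heading 172 -> 352
  REPEAT 2 [
    -- iteration 1/2 --
    FD 4.9: (10.9,0) -> (15.752,-0.682) [heading=352, draw]
    FD 1: (15.752,-0.682) -> (16.743,-0.821) [heading=352, draw]
    LT 150: heading 352 -> 142
    -- iteration 2/2 --
    FD 4.9: (16.743,-0.821) -> (12.881,2.196) [heading=142, draw]
    FD 1: (12.881,2.196) -> (12.093,2.811) [heading=142, draw]
    LT 150: heading 142 -> 292
  ]
  -- iteration 2/4 --
  FD 10.9: (12.093,2.811) -> (16.177,-7.295) [heading=292, draw]
  LT 172: heading 292 -> 104
  RT 180: heading 104 -> 284
  REPEAT 2 [
    -- iteration 1/2 --
    FD 4.9: (16.177,-7.295) -> (17.362,-12.049) [heading=284, draw]
    FD 1: (17.362,-12.049) -> (17.604,-13.02) [heading=284, draw]
    LT 150: heading 284 -> 74
    -- iteration 2/2 --
    FD 4.9: (17.604,-13.02) -> (18.954,-8.31) [heading=74, draw]
    FD 1: (18.954,-8.31) -> (19.23,-7.348) [heading=74, draw]
    LT 150: heading 74 -> 224
  ]
  -- iteration 3/4 --
  FD 10.9: (19.23,-7.348) -> (11.389,-14.92) [heading=224, draw]
  LT 172: heading 224 -> 36
  RT 180: heading 36 -> 216
  REPEAT 2 [
    -- iteration 1/2 --
    FD 4.9: (11.389,-14.92) -> (7.425,-17.8) [heading=216, draw]
    FD 1: (7.425,-17.8) -> (6.616,-18.388) [heading=216, draw]
    LT 150: heading 216 -> 6
    -- iteration 2/2 --
    FD 4.9: (6.616,-18.388) -> (11.489,-17.876) [heading=6, draw]
    FD 1: (11.489,-17.876) -> (12.484,-17.771) [heading=6, draw]
    LT 150: heading 6 -> 156
  ]
  -- iteration 4/4 --
  FD 10.9: (12.484,-17.771) -> (2.526,-13.338) [heading=156, draw]
  LT 172: heading 156 -> 328
  RT 180: heading 328 -> 148
  REPEAT 2 [
    -- iteration 1/2 --
    FD 4.9: (2.526,-13.338) -> (-1.629,-10.741) [heading=148, draw]
    FD 1: (-1.629,-10.741) -> (-2.477,-10.211) [heading=148, draw]
    LT 150: heading 148 -> 298
    -- iteration 2/2 --
    FD 4.9: (-2.477,-10.211) -> (-0.177,-14.538) [heading=298, draw]
    FD 1: (-0.177,-14.538) -> (0.293,-15.421) [heading=298, draw]
    LT 150: heading 298 -> 88
  ]
]
Final: pos=(0.293,-15.421), heading=88, 20 segment(s) drawn

Segment lengths:
  seg 1: (0,0) -> (10.9,0), length = 10.9
  seg 2: (10.9,0) -> (15.752,-0.682), length = 4.9
  seg 3: (15.752,-0.682) -> (16.743,-0.821), length = 1
  seg 4: (16.743,-0.821) -> (12.881,2.196), length = 4.9
  seg 5: (12.881,2.196) -> (12.093,2.811), length = 1
  seg 6: (12.093,2.811) -> (16.177,-7.295), length = 10.9
  seg 7: (16.177,-7.295) -> (17.362,-12.049), length = 4.9
  seg 8: (17.362,-12.049) -> (17.604,-13.02), length = 1
  seg 9: (17.604,-13.02) -> (18.954,-8.31), length = 4.9
  seg 10: (18.954,-8.31) -> (19.23,-7.348), length = 1
  seg 11: (19.23,-7.348) -> (11.389,-14.92), length = 10.9
  seg 12: (11.389,-14.92) -> (7.425,-17.8), length = 4.9
  seg 13: (7.425,-17.8) -> (6.616,-18.388), length = 1
  seg 14: (6.616,-18.388) -> (11.489,-17.876), length = 4.9
  seg 15: (11.489,-17.876) -> (12.484,-17.771), length = 1
  seg 16: (12.484,-17.771) -> (2.526,-13.338), length = 10.9
  seg 17: (2.526,-13.338) -> (-1.629,-10.741), length = 4.9
  seg 18: (-1.629,-10.741) -> (-2.477,-10.211), length = 1
  seg 19: (-2.477,-10.211) -> (-0.177,-14.538), length = 4.9
  seg 20: (-0.177,-14.538) -> (0.293,-15.421), length = 1
Total = 90.8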